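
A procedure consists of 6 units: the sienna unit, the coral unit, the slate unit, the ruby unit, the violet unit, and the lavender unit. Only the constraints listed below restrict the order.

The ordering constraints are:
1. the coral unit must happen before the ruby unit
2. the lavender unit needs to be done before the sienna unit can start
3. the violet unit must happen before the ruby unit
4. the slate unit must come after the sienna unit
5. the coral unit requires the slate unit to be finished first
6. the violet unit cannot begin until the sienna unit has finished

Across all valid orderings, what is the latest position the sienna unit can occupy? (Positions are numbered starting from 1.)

Following every chain forward from the sienna unit, the units that must come later are the coral unit, the slate unit, the ruby unit, the violet unit — 4 of them.
So at least 4 units follow the sienna unit, putting the sienna unit no later than position 2. That position is achievable by scheduling everything else first.

2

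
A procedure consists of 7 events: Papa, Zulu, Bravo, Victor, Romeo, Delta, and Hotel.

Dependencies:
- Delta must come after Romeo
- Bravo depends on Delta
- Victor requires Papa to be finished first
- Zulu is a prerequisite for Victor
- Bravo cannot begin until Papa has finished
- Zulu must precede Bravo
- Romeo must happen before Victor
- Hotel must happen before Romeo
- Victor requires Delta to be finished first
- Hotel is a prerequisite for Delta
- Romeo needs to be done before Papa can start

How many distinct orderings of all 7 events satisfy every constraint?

20

The events with no prerequisites are Zulu, Hotel; any of them can be placed first.
Systematically extending each partial ordering one event at a time and counting, there are 20 complete orderings.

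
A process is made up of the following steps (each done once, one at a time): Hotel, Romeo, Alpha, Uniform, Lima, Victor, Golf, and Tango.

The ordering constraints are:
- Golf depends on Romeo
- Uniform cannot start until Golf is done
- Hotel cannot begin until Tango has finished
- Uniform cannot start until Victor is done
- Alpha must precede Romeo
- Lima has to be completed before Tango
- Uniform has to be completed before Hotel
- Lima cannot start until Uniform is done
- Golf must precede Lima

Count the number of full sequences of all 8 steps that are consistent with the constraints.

4

2 steps have no prerequisites (Alpha, Victor), so any of them could come first.
Enumerating by repeatedly choosing an available step (one whose prerequisites are all placed) gives 4 distinct complete orderings.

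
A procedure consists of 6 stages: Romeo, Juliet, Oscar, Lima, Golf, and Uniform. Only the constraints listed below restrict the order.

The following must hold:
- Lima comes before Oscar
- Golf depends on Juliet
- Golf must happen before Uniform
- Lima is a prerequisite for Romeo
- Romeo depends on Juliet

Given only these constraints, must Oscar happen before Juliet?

No

Oscar and Juliet are not related by any chain of constraints.
There exist valid orderings with Juliet before Oscar, so Oscar is not required to come first.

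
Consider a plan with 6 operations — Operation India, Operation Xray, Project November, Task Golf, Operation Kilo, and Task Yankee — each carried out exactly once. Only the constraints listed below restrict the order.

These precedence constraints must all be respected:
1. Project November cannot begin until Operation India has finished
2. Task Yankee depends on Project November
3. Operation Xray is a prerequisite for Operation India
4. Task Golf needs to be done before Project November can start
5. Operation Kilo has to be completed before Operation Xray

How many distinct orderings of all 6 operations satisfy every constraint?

4

The operations with no prerequisites are Task Golf, Operation Kilo; any of them can be placed first.
Systematically extending each partial ordering one operation at a time and counting, there are 4 complete orderings.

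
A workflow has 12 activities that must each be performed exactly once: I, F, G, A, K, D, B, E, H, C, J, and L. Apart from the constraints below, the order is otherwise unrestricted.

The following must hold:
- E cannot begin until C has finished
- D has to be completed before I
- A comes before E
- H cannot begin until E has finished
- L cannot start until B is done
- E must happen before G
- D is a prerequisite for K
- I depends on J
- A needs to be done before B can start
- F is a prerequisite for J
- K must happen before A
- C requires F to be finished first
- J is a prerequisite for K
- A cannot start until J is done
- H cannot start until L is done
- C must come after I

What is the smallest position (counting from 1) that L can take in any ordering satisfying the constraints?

Every activity that must precede L has to come before it. Tracing all chains that end at L, those activities are: F, A, K, D, B, J — 6 in total.
So at minimum 6 activities come before L, putting L no earlier than position 7. That position is achievable by scheduling exactly those predecessors first.

7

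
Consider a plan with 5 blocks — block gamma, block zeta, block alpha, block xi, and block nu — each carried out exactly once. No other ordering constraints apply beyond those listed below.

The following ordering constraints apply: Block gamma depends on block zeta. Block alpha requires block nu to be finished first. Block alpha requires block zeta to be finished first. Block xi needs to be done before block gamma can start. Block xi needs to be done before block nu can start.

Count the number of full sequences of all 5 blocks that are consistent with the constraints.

2 blocks have no prerequisites (block zeta, block xi), so any of them could come first.
Enumerating by repeatedly choosing an available block (one whose prerequisites are all placed) gives 8 distinct complete orderings.

8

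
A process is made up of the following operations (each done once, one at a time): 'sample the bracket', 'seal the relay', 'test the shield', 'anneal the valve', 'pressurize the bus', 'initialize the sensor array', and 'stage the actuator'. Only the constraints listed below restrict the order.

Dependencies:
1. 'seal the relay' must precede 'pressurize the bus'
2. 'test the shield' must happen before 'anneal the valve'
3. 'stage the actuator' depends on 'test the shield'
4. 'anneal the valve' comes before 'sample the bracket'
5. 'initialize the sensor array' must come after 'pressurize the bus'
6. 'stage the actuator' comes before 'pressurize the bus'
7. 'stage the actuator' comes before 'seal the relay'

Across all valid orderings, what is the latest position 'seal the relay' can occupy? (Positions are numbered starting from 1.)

Following every chain forward from 'seal the relay', the operations that must come later are 'pressurize the bus', 'initialize the sensor array' — 2 of them.
So at least 2 operations follow 'seal the relay', putting 'seal the relay' no later than position 5. That position is achievable by scheduling everything else first.

5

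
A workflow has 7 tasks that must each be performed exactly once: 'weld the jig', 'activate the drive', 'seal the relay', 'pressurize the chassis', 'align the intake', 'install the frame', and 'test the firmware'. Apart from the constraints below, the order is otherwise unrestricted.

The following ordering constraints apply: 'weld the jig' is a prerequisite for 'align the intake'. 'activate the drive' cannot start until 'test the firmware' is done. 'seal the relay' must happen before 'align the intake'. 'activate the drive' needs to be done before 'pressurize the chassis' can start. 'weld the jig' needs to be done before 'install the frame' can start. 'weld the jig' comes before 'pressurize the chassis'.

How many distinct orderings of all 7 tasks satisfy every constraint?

164

The tasks with no prerequisites are 'weld the jig', 'seal the relay', 'test the firmware'; any of them can be placed first.
Systematically extending each partial ordering one task at a time and counting, there are 164 complete orderings.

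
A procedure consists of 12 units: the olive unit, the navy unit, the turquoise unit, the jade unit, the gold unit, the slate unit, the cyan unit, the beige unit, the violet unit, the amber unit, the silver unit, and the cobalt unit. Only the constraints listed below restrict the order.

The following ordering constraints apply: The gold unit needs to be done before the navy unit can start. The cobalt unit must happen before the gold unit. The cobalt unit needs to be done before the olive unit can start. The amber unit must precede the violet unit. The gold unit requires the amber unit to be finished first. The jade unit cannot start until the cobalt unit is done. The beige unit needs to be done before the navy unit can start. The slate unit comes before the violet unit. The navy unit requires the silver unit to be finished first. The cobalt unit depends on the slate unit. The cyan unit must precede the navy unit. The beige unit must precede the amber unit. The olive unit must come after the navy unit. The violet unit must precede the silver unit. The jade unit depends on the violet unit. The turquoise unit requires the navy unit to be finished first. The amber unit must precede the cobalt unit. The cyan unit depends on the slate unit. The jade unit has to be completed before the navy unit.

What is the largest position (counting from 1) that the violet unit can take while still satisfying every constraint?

Every unit that must follow the violet unit has to come after it. Tracing all chains starting from the violet unit, those units are: the olive unit, the navy unit, the turquoise unit, the jade unit, the silver unit — 5 in total.
So at least 5 units follow the violet unit, putting the violet unit no later than position 7. That position is achievable by scheduling everything else first.

7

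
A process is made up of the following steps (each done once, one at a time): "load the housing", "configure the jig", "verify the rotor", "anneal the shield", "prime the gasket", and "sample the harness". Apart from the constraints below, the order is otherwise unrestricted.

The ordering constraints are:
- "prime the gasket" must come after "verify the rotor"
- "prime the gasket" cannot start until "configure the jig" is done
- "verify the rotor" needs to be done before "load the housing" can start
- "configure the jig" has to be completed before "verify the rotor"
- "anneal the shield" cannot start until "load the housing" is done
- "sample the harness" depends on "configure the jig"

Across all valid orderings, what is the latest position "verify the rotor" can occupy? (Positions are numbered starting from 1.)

3

Every step that must follow "verify the rotor" has to come after it. Tracing all chains starting from "verify the rotor", those steps are: "load the housing", "anneal the shield", "prime the gasket" — 3 in total.
With 3 mandatory successors out of 6 steps total, the latest slot for "verify the rotor" is 6−3 = 3, and it's reachable by doing all non-successors before "verify the rotor".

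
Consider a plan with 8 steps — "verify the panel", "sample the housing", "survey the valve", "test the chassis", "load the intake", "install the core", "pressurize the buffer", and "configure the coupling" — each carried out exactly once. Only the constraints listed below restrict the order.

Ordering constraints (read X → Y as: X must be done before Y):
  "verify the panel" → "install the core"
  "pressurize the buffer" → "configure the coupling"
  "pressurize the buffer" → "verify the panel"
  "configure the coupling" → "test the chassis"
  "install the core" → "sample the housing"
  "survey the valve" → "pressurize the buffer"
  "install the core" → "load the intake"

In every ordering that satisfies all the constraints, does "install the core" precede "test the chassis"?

"install the core" and "test the chassis" are not related by any chain of constraints.
A valid ordering placing "test the chassis" before "install the core" exists, so the answer is no.

No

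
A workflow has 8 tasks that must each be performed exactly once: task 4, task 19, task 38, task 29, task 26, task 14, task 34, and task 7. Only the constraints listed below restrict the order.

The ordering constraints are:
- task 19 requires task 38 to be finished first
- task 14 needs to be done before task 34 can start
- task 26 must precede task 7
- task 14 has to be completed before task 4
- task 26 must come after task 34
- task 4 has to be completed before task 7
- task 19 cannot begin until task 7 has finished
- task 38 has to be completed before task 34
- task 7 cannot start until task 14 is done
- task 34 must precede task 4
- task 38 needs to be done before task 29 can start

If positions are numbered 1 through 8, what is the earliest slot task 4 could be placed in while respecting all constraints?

Working backwards through the constraints from task 4, its full set of required predecessors is task 38, task 14, task 34 — 3 of them.
With 3 mandatory predecessors, the earliest task 4 can sit is position 3+1 = 4, and placing just those 3 first achieves it.

4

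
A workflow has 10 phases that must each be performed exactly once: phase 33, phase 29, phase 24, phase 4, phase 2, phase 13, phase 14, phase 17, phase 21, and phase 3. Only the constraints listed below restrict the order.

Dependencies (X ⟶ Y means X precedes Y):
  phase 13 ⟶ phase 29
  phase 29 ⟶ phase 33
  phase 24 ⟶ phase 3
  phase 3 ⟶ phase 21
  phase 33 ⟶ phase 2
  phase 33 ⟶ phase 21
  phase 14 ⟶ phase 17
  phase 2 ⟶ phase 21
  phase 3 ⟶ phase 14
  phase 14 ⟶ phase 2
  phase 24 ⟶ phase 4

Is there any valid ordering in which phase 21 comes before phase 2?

Following phase 2 → phase 21, phase 2 must precede phase 21 in every valid ordering.
So no valid ordering can have phase 21 before phase 2.

No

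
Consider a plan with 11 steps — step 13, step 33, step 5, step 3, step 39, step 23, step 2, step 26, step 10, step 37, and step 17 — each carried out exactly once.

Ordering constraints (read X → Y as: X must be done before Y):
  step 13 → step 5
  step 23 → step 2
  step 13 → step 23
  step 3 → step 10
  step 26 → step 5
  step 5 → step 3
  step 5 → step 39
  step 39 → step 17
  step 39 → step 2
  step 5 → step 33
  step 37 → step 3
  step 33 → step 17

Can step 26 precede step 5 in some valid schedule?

Step 26 is actually forced before step 5 by the constraints, so certainly some valid ordering has step 26 first.

Yes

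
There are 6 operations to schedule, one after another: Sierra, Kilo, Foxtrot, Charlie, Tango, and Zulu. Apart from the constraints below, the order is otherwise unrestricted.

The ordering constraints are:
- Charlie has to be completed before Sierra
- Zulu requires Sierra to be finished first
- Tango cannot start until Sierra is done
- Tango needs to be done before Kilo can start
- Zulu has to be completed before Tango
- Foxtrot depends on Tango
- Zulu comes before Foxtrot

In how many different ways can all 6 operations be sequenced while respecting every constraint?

2

Only Charlie has no prerequisites, so it must go first.
Counting all ways to extend the partial order to a total order gives 2.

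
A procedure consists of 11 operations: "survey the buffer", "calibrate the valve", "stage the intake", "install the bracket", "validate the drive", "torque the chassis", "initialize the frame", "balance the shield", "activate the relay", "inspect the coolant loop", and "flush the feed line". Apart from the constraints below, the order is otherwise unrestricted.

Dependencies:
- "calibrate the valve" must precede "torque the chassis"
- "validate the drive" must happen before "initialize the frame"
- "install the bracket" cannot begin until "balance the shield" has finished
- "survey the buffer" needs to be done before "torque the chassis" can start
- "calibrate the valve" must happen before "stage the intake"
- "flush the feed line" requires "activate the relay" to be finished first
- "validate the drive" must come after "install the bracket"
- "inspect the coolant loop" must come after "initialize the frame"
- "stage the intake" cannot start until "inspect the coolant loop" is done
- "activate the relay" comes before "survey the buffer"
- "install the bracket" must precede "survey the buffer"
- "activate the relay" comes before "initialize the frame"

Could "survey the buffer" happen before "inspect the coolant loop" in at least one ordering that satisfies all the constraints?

Yes

No chain of constraints runs from "inspect the coolant loop" to "survey the buffer", so "inspect the coolant loop" is not required to come first.
So a valid ordering placing "survey the buffer" earlier than "inspect the coolant loop" exists.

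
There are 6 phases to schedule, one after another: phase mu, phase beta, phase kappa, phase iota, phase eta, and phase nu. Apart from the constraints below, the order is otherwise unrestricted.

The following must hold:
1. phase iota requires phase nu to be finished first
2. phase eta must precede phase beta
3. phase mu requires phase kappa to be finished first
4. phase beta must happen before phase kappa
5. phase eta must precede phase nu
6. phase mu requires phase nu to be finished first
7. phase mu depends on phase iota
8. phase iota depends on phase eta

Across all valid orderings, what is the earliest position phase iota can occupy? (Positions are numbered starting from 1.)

Every phase that must precede phase iota has to come before it. Tracing all chains that end at phase iota, those phases are: phase eta, phase nu — 2 in total.
So at minimum 2 phases come before phase iota, putting phase iota no earlier than position 3. That position is achievable by scheduling exactly those predecessors first.

3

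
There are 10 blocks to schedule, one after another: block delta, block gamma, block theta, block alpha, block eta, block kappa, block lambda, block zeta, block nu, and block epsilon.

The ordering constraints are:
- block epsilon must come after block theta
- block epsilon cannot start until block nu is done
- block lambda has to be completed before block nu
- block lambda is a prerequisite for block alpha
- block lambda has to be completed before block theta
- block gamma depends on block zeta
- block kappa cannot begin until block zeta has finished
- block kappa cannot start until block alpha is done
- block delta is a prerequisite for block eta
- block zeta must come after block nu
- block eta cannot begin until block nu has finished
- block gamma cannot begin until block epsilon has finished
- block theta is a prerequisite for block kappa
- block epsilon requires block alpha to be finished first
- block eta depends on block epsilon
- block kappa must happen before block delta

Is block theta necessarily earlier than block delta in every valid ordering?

Yes

Following the dependencies: block theta → block kappa → block delta.
Hence block theta necessarily comes before block delta.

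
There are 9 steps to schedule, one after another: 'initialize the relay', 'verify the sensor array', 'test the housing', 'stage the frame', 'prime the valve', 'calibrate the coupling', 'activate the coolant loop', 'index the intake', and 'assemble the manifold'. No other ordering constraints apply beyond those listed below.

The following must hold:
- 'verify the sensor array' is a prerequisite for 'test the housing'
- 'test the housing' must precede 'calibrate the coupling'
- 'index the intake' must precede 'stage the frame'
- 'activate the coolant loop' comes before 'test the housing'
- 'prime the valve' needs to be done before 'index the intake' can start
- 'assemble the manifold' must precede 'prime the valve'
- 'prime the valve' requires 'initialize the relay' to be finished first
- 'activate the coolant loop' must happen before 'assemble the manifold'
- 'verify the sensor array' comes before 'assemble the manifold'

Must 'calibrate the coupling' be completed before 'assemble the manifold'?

No

No chain of constraints connects 'calibrate the coupling' to 'assemble the manifold' in either direction.
There exist valid orderings with 'assemble the manifold' before 'calibrate the coupling', so 'calibrate the coupling' is not required to come first.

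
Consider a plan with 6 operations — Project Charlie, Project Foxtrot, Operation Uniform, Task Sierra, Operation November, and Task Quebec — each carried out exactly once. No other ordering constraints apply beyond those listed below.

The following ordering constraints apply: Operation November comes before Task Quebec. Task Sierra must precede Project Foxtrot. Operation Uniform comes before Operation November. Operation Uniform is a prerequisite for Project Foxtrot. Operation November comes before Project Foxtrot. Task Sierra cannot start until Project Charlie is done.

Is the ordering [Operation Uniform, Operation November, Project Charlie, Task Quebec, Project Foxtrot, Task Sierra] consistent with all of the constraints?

No

In the proposed order, Project Foxtrot appears before Task Sierra.
That contradicts the constraint that Task Sierra must precede Project Foxtrot.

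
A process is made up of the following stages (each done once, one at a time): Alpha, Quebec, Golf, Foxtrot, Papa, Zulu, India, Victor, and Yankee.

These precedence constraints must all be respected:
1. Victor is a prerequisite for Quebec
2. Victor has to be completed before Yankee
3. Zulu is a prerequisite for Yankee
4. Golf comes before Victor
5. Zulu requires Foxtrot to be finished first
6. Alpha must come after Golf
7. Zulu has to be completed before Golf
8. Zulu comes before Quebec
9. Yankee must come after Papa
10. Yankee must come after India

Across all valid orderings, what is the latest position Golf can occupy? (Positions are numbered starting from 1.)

Following every chain forward from Golf, the stages that must come later are Alpha, Quebec, Victor, Yankee — 4 of them.
So at least 4 stages follow Golf, putting Golf no later than position 5. That position is achievable by scheduling everything else first.

5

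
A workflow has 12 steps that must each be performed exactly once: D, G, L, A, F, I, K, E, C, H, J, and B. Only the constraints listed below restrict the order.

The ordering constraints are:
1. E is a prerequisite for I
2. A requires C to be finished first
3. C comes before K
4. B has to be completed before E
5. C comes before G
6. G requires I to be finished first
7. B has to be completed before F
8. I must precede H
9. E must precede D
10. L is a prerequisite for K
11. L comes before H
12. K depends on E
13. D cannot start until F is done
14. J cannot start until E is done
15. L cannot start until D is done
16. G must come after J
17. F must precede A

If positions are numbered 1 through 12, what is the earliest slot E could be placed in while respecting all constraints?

2

Working backwards through the constraints from E, its only required predecessor is B.
So at minimum 1 step comes before E, putting E no earlier than position 2. That position is achievable by scheduling exactly that predecessor first.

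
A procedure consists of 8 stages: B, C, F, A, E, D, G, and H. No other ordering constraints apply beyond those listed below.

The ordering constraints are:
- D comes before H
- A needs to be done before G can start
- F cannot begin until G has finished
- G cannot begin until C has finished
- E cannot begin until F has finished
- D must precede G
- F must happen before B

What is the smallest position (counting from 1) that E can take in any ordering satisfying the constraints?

Working backwards through the constraints from E, its full set of required predecessors is C, F, A, D, G — 5 of them.
With 5 mandatory predecessors, the earliest E can sit is position 5+1 = 6, and placing just those 5 first achieves it.

6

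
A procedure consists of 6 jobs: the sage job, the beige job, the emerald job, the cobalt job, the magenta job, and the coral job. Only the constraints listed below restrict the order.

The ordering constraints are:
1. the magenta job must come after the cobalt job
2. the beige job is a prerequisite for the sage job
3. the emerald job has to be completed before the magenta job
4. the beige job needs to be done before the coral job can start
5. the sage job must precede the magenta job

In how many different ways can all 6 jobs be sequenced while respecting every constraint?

52

3 jobs have no prerequisites (the beige job, the emerald job, the cobalt job), so any of them could come first.
Enumerating by repeatedly choosing an available job (one whose prerequisites are all placed) gives 52 distinct complete orderings.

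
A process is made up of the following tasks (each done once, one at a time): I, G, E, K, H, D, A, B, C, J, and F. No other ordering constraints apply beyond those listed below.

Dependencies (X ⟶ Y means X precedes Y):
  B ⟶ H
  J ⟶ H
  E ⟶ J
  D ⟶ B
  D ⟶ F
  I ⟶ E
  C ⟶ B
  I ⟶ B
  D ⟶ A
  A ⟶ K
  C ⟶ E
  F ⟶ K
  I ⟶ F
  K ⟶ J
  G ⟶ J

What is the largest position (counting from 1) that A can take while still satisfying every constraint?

8

The tasks that are forced after A, directly or by a chain of constraints, are K, H, J. That's 3 tasks.
So at least 3 tasks follow A, putting A no later than position 8. That position is achievable by scheduling everything else first.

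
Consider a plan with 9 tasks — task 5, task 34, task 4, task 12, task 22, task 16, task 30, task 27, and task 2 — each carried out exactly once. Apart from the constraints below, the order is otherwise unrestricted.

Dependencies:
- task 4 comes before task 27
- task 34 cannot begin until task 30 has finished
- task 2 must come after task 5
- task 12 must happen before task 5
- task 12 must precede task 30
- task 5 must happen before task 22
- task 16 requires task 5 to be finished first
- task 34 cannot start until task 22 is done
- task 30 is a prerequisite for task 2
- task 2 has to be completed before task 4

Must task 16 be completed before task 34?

No

Nothing in the constraints links task 16 and task 34; they are unordered relative to each other.
So task 16 can come before task 34 or after — it is not forced.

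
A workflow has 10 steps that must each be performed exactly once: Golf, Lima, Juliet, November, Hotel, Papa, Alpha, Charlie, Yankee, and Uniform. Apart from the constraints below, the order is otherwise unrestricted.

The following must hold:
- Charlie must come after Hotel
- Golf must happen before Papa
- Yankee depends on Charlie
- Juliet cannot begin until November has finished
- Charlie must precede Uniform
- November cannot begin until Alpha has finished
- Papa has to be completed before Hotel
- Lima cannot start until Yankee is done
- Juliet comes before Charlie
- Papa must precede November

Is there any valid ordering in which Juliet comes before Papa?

No

There is a dependency chain Papa → November → Juliet, so Juliet always comes after Papa.
Hence Juliet can never be scheduled before Papa.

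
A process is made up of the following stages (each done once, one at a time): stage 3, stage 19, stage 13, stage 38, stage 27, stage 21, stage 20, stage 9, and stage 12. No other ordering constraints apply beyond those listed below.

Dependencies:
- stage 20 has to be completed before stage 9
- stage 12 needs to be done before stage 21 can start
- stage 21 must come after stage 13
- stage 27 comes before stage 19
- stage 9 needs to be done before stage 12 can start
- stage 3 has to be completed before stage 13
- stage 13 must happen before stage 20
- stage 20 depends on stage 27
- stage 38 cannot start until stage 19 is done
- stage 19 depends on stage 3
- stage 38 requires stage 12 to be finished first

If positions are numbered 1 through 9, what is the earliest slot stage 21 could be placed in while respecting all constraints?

Every stage that must precede stage 21 has to come before it. Tracing all chains that end at stage 21, those stages are: stage 3, stage 13, stage 27, stage 20, stage 9, stage 12 — 6 in total.
So at minimum 6 stages come before stage 21, putting stage 21 no earlier than position 7. That position is achievable by scheduling exactly those predecessors first.

7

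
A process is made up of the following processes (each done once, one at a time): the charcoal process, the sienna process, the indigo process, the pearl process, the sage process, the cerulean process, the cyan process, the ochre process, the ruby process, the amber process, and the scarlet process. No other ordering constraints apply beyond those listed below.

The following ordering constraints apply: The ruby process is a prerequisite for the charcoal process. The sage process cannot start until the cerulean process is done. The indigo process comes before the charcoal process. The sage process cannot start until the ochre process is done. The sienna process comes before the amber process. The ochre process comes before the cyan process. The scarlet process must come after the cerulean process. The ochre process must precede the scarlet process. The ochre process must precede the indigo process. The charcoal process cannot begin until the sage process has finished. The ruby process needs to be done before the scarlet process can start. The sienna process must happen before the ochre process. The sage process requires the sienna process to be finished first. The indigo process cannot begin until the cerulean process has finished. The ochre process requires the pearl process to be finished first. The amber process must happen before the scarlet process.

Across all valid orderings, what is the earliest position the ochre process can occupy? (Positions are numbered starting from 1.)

3

Every process that must precede the ochre process has to come before it. Tracing all chains that end at the ochre process, those processes are: the sienna process, the pearl process — 2 in total.
So at minimum 2 processes come before the ochre process, putting the ochre process no earlier than position 3. That position is achievable by scheduling exactly those predecessors first.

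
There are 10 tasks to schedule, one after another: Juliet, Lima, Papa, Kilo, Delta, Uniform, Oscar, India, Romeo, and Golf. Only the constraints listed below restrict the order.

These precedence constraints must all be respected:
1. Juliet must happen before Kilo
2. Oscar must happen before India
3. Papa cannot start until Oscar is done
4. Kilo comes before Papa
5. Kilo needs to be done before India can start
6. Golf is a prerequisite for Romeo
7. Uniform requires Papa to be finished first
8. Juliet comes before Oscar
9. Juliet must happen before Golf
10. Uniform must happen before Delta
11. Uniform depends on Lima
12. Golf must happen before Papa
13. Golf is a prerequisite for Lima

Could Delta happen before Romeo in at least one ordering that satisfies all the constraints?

Yes

Nothing in the constraints forces Romeo before Delta — there is no chain from Romeo to Delta.
So a valid ordering placing Delta earlier than Romeo exists.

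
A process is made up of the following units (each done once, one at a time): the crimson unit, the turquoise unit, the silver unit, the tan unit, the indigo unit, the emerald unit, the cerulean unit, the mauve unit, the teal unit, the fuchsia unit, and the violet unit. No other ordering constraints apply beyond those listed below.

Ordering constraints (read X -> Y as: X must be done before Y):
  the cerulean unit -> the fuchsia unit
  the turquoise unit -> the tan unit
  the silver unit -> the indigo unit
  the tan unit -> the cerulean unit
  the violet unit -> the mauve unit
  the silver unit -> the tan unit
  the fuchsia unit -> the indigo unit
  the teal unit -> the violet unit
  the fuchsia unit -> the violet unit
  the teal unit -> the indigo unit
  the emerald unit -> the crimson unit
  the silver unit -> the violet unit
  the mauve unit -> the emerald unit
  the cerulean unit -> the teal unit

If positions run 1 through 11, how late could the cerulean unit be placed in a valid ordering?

4

The units that are forced after the cerulean unit, directly or by a chain of constraints, are the crimson unit, the indigo unit, the emerald unit, the mauve unit, the teal unit, the fuchsia unit, the violet unit. That's 7 units.
So at least 7 units follow the cerulean unit, putting the cerulean unit no later than position 4. That position is achievable by scheduling everything else first.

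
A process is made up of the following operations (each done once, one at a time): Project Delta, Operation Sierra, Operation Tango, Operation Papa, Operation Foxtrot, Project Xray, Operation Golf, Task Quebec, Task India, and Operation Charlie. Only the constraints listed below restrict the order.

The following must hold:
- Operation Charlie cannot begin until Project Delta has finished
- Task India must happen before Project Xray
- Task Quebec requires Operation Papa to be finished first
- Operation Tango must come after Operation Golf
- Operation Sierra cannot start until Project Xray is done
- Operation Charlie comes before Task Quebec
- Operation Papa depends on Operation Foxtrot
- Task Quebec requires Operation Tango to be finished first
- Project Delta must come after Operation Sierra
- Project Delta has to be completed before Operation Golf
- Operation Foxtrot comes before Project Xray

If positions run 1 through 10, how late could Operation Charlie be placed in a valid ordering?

The only operation forced after Operation Charlie (directly or by a chain) is Task Quebec.
So at least 1 operation follows Operation Charlie, putting Operation Charlie no later than position 9. That position is achievable by scheduling everything else first.

9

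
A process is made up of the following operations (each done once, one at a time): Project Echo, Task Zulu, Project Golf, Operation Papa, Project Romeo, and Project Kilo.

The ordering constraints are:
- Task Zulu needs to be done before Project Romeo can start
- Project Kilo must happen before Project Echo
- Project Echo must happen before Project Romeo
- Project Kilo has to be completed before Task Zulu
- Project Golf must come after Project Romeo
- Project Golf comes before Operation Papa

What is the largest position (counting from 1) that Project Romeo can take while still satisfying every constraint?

Following every chain forward from Project Romeo, the operations that must come later are Project Golf, Operation Papa — 2 of them.
With 2 mandatory successors out of 6 operations total, the latest slot for Project Romeo is 6−2 = 4, and it's reachable by doing all non-successors before Project Romeo.

4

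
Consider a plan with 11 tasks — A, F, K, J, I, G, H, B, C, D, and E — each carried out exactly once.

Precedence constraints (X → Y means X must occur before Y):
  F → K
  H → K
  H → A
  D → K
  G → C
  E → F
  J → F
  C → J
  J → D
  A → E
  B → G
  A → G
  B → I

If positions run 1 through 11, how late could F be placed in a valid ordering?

Following the constraints forward from F, its only required successor is K.
With 1 mandatory successor out of 11 tasks total, the latest slot for F is 11−1 = 10, and it's reachable by doing all non-successors before F.

10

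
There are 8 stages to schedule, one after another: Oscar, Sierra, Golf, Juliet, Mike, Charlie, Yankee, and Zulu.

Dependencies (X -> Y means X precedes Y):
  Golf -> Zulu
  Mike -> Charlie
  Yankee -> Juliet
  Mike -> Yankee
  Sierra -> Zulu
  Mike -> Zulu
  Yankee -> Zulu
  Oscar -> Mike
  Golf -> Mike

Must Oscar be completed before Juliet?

Yes

There is a constraint chain Oscar → Mike → Yankee → Juliet.
That forces Oscar before Juliet in every valid schedule.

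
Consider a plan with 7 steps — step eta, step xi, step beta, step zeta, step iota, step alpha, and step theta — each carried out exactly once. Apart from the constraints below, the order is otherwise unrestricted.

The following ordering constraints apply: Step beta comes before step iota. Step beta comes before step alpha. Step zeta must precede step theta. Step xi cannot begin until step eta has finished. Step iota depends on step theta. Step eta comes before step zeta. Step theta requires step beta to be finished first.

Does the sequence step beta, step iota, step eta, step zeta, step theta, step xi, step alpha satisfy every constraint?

In the proposed order, step iota appears before step theta.
That contradicts the constraint that step theta must precede step iota.

No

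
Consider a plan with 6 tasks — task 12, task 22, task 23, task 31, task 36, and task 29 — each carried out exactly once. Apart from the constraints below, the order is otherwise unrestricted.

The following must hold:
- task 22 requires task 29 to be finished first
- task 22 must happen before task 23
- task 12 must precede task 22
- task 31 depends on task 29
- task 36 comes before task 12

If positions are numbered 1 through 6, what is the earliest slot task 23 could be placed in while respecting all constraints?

Every task that must precede task 23 has to come before it. Tracing all chains that end at task 23, those tasks are: task 12, task 22, task 36, task 29 — 4 in total.
So at minimum 4 tasks come before task 23, putting task 23 no earlier than position 5. That position is achievable by scheduling exactly those predecessors first.

5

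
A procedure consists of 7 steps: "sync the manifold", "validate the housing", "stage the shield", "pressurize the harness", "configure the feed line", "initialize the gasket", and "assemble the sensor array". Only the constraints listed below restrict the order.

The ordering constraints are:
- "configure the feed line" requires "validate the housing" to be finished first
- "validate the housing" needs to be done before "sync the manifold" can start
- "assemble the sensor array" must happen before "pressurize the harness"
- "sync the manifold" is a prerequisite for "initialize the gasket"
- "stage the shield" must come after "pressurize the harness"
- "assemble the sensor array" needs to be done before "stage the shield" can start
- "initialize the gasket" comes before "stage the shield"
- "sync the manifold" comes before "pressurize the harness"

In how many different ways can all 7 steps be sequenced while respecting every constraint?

40

The steps with no prerequisites are "validate the housing", "assemble the sensor array"; any of them can be placed first.
Enumerating by repeatedly choosing an available step (one whose prerequisites are all placed) gives 40 distinct complete orderings.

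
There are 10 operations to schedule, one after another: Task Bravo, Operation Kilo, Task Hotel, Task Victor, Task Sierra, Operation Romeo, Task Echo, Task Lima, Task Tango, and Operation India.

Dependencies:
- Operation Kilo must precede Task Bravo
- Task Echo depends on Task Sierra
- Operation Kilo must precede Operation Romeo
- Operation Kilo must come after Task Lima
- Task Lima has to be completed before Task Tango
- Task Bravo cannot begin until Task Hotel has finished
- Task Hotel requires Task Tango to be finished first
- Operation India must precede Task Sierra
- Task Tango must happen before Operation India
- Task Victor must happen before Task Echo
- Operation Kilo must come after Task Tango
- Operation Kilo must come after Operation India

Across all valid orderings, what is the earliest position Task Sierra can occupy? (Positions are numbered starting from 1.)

Working backwards through the constraints from Task Sierra, its full set of required predecessors is Task Lima, Task Tango, Operation India — 3 of them.
So at minimum 3 operations come before Task Sierra, putting Task Sierra no earlier than position 4. That position is achievable by scheduling exactly those predecessors first.

4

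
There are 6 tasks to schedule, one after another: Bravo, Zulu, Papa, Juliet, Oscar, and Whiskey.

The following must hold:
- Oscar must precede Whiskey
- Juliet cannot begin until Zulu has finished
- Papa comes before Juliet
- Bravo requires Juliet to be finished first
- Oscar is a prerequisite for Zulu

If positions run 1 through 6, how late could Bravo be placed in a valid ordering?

6

Bravo has no required successors, so nothing stops it from going last (position 6).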